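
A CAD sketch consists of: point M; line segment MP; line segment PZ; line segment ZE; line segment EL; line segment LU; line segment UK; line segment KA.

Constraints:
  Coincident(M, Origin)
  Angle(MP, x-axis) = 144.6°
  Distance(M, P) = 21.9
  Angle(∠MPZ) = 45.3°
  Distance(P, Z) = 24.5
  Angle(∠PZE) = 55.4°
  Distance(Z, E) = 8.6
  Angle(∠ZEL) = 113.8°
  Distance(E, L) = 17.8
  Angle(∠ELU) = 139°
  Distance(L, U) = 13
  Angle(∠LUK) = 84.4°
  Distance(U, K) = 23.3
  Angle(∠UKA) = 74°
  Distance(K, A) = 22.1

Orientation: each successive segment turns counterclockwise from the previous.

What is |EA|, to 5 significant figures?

4.9437

∠LUK = 84.4° gives UK at -113.30° from the x-axis; with |UK| = 23.3, K = (-34.410, -3.9297). ∠UKA = 74.0° gives KA at -7.3000° from the x-axis; with |KA| = 22.1, A = (-12.489, -6.7378). Then |EA| = |A − E| = 4.9437.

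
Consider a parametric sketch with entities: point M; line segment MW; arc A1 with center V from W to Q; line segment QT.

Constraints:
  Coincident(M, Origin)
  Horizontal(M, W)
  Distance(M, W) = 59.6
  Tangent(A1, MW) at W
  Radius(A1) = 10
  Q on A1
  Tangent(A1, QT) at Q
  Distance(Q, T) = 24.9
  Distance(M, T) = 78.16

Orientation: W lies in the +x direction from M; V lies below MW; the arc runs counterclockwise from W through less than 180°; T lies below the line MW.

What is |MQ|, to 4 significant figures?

55.19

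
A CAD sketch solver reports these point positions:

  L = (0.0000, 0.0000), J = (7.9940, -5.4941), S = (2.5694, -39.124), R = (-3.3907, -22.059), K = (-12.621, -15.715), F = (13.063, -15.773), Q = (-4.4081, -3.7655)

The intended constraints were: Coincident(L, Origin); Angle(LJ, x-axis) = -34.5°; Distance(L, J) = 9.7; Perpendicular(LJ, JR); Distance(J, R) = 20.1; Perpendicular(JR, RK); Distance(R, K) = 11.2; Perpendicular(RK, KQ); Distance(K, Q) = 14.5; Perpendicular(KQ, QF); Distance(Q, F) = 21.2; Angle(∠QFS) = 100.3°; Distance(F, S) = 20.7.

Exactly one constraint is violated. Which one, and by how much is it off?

Distance(F, S) = 20.7 — off by 4.90.

L = (0.00, 0.00) ✓; LJ at -34.50° ✓; |LJ| = 9.700 ✓; ∠(LJ, JR) = 90.00° ✓; |JR| = 20.10 ✓; ∠(JR, RK) = 90.00° ✓; |RK| = 11.20 ✓; ∠(RK, KQ) = 90.00° ✓; |KQ| = 14.50 ✓; ∠(KQ, QF) = 90.00° ✓; |QF| = 21.20 ✓; ∠QFS = 100.3° ✓; |FS| = 25.60 ✗.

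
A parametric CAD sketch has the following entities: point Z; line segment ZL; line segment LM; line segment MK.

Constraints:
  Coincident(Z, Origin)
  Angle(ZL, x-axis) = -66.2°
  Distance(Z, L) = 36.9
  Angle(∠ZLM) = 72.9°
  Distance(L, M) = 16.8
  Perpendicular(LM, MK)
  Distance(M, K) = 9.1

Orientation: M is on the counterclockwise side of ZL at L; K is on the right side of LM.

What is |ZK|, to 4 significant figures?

44.77

∠ZLM = 72.9°, so LM runs at -66.2° + (180° − 72.9°) = 40.90° from the x-axis; with |LM| = 16.8, M = L + 16.8·(cos 40.90°, sin 40.90°) = (27.59, -22.76). The perpendicularity gives MK at right angles to LM; with |MK| = 9.1 on the right of LM, K = M + 9.1·(0.6547, -0.7559) = (33.55, -29.64). Then |ZK| = |K − Z| = 44.77.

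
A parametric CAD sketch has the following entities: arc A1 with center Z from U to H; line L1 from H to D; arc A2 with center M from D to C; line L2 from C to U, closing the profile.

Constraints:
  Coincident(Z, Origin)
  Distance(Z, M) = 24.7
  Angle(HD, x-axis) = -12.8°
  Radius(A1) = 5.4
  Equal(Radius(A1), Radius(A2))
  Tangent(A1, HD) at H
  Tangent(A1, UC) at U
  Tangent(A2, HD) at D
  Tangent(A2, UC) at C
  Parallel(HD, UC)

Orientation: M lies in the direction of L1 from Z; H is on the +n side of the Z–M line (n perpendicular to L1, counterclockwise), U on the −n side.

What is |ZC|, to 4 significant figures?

25.28

The slot axis is L1's direction at -12.8°, so u = (cos -12.8°, sin -12.8°) = (0.9751, -0.2215) and n = (−sin -12.8°, cos -12.8°) = (0.2215, 0.9751). Z is at the origin and M lies 24.7 along u from Z, so M = 24.7·u = (24.09, -5.472). Tangency of A1 to both parallel lines with radius 5.4 puts H and U at Z ± 5.4·n: H = (1.196, 5.266), U = (-1.196, -5.266). Equal radii place D and C the same way about M: D = M + 5.4·n = (25.28, -0.2064), C = M − 5.4·n = (22.89, -10.74). Then |ZC| = |C − Z| = 25.28.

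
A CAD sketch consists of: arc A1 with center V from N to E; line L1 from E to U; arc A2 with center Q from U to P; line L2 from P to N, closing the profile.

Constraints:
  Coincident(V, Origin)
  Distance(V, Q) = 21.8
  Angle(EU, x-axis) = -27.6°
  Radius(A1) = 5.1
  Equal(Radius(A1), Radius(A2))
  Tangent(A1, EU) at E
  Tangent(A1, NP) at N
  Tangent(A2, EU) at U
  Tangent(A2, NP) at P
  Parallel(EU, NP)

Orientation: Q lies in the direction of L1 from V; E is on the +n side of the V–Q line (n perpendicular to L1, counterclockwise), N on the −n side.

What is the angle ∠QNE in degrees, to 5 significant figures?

76.833°

The slot axis is L1's direction at -27.6°, so u = (cos -27.6°, sin -27.6°) = (0.88620, -0.46330) and n = (−sin -27.6°, cos -27.6°) = (0.46330, 0.88620). V is at the origin and Q lies 21.8 along u from V, so Q = 21.8·u = (19.319, -10.100). Tangency of A1 to both parallel lines with radius 5.1 puts E and N at V ± 5.1·n: E = (2.3628, 4.5196), N = (-2.3628, -4.5196). Then cos ∠QNE = NQ·NE / (|NQ||NE|), giving 76.833°.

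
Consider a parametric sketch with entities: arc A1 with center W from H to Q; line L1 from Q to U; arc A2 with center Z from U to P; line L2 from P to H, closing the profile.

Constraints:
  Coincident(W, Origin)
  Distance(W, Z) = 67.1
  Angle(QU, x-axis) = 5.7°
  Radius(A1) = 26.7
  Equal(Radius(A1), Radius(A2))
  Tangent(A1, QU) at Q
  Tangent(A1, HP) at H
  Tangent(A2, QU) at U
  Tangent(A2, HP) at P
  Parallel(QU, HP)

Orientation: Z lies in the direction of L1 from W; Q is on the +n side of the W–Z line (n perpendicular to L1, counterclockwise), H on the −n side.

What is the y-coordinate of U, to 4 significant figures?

33.23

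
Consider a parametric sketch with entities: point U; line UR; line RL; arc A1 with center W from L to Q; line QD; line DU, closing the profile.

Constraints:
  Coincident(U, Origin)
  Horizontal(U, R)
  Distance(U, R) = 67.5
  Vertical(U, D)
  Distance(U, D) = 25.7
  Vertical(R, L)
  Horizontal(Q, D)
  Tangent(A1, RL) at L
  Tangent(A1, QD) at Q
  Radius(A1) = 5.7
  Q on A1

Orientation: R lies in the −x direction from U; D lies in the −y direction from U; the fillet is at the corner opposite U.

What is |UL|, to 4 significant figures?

70.40

U is at the origin; UR is horizontal with |UR| = 67.5 and R on the −x side, so R = (-67.50, 0.000). U and D share the same x with |UD| = 25.7 and D on the −y side, so D = (0.000, -25.70). The virtual corner opposite U is at (-67.50, -25.70). Tangency of A1 to RL means the radius WL is perpendicular to RL and A1 meets QD tangentially, so WQ is at right angles to QD, with radius 5.7, so the center W sits 5.7 in from both sides at W = (-61.80, -20.00). That places the tangent points at L = (-67.50, -20.00) on RL and Q = (-61.80, -25.70) on QD. Then |UL| = |L − U| = 70.40.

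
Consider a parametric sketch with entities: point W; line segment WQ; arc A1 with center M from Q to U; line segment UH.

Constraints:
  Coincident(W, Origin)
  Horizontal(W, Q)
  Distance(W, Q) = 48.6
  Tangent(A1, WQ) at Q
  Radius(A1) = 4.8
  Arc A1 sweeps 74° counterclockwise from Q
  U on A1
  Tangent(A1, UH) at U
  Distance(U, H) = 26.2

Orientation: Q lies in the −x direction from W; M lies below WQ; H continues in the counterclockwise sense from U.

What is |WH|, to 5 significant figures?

66.888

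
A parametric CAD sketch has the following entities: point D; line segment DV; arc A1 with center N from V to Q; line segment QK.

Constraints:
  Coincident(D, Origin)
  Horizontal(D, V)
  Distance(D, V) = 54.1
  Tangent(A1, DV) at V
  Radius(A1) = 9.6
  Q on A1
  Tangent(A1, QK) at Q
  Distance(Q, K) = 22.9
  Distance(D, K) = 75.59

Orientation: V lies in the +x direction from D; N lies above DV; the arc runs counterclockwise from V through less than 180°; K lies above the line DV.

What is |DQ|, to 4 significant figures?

63.66

D is at the origin; DV is horizontal with |DV| = 54.1 and V on the +x side, so V = (54.10, 0.000). Since A1 is tangent to DV there, NV ⟂ DV, so N = V + (0, 9.6) = (54.10, 9.600). Since NQ ⟂ QK (tangency), |NK| = √(9.6² + 22.9²) = 24.83 regardless of where Q sits on A1. So K lies on both circle(D, 75.59) and circle(N, 24.83); the above-DV intersection is K = (69.91, 28.75). Q is the foot of the tangent from K: Q = (63.29, 6.825).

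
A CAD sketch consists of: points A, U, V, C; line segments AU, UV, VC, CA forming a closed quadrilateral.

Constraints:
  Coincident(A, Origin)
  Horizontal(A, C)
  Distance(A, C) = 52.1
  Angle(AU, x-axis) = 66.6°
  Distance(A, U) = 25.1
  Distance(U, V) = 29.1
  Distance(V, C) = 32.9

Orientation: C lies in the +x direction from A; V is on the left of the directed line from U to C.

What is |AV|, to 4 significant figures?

48.53

Checks: |UV| = 29.10 ✓; |VC| = 32.90 ✓.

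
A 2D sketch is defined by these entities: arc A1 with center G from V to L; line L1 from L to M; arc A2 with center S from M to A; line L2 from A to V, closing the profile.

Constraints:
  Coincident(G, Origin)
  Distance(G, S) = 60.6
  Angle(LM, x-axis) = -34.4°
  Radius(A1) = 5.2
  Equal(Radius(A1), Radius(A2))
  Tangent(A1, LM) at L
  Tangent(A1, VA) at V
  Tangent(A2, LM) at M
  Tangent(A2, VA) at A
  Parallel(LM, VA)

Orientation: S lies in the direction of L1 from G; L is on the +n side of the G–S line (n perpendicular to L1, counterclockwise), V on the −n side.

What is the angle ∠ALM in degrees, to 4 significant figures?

9.738°

The slot axis is L1's direction at -34.4°, so u = (cos -34.4°, sin -34.4°) = (0.8251, -0.5650) and n = (−sin -34.4°, cos -34.4°) = (0.5650, 0.8251). G is at the origin and S lies 60.6 along u from G, so S = 60.6·u = (50.00, -34.24). Tangency of A1 to both parallel lines with radius 5.2 puts L and V at G ± 5.2·n: L = (2.938, 4.291), V = (-2.938, -4.291). Equal radii place M and A the same way about S: M = S + 5.2·n = (52.94, -29.95), A = S − 5.2·n = (47.06, -38.53). Then cos ∠ALM = LA·LM / (|LA||LM|), giving 9.738°.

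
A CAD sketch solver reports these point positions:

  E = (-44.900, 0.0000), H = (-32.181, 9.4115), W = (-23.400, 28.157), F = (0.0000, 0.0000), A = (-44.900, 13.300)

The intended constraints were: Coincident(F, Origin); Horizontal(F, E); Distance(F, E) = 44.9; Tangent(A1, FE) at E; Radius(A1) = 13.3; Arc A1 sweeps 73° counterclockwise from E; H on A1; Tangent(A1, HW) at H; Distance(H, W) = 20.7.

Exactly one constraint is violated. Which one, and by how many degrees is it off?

Tangent(A1, HW) at H — off by 8.10°.

F = (0.00, 0.00) ✓; F.y = 0.00, E.y = 0.00 ✓; |FE| = 44.90 ✓; ∠(AE, EF) = 90.00° ✓; |AE| = 13.30 ✓; bearing(A→H) − bearing(A→E) = 73.00° ✓; |AH| = 13.30 ✓; ∠(AH, HW) = 98.10° ✗; |HW| = 20.70 ✓.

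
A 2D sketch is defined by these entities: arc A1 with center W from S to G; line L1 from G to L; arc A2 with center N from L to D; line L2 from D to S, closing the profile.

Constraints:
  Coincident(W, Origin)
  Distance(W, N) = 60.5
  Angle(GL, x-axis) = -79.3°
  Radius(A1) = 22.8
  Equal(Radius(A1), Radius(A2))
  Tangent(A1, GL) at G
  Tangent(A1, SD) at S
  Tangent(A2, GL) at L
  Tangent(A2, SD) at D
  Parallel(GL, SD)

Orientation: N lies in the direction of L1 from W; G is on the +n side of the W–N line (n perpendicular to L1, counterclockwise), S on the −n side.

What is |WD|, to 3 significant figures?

64.7

The slot axis is L1's direction at -79.3°, so u = (cos -79.3°, sin -79.3°) = (0.186, -0.983) and n = (−sin -79.3°, cos -79.3°) = (0.983, 0.186). W is at the origin and N lies 60.5 along u from W, so N = 60.5·u = (11.2, -59.4). Tangency of A1 to both parallel lines with radius 22.8 puts G and S at W ± 22.8·n: G = (22.4, 4.23), S = (-22.4, -4.23). Equal radii place L and D the same way about N: L = N + 22.8·n = (33.6, -55.2), D = N − 22.8·n = (-11.2, -63.7). Then |WD| = |D − W| = 64.7.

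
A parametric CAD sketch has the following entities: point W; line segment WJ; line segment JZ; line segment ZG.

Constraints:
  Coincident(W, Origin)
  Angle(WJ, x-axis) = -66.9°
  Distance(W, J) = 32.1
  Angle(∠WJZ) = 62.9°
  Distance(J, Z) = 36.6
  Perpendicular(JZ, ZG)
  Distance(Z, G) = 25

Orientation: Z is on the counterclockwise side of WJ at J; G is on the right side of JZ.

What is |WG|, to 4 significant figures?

57.91

W is at the origin; WJ runs at -66.9° with length 32.1, so J = 32.1·(cos -66.9°, sin -66.9°) = (12.59, -29.53). ∠WJZ = 62.9°, so JZ runs at -66.9° + (180° − 62.9°) = 50.20° from the x-axis; with |JZ| = 36.6, Z = J + 36.6·(cos 50.20°, sin 50.20°) = (36.02, -1.407). The perpendicularity gives ZG at right angles to JZ; with |ZG| = 25.0 on the right of JZ, G = Z + 25.0·(0.7683, -0.6401) = (55.23, -17.41). Then |WG| = |G − W| = 57.91.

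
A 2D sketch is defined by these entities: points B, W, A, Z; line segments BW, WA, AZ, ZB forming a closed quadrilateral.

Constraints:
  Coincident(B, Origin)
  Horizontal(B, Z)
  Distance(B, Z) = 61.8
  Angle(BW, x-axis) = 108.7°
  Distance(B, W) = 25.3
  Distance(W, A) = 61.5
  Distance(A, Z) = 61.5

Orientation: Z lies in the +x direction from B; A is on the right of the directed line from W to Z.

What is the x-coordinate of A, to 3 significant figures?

10.9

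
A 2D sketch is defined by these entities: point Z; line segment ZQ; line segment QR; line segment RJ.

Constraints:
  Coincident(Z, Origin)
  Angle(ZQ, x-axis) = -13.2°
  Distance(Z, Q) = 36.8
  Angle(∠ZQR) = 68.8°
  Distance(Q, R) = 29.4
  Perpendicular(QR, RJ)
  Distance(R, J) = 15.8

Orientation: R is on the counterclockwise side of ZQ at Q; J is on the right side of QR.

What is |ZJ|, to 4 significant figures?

52.63

∠ZQR = 68.8°, so QR runs at -13.2° + (180° − 68.8°) = 98.00° from the x-axis; with |QR| = 29.4, R = Q + 29.4·(cos 98.00°, sin 98.00°) = (31.74, 20.71). QR is perpendicular to RJ; with |RJ| = 15.8 on the right of QR, J = R + 15.8·(0.9903, 0.1392) = (47.38, 22.91). Then |ZJ| = |J − Z| = 52.63.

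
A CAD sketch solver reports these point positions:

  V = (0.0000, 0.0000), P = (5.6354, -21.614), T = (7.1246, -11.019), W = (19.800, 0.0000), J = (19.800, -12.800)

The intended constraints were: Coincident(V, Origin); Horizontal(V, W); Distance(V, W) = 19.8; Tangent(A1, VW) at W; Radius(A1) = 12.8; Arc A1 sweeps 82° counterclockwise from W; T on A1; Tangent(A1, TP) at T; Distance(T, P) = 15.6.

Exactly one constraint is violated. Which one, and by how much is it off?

Distance(T, P) = 15.6 — off by 4.90.

V = (0.00, 0.00) ✓; V.y = 0.00, W.y = 0.00 ✓; |VW| = 19.80 ✓; ∠(JW, WV) = 90.00° ✓; |JW| = 12.80 ✓; bearing(J→T) − bearing(J→W) = 82.00° ✓; |JT| = 12.80 ✓; ∠(JT, TP) = 90.00° ✓; |TP| = 10.70 ✗.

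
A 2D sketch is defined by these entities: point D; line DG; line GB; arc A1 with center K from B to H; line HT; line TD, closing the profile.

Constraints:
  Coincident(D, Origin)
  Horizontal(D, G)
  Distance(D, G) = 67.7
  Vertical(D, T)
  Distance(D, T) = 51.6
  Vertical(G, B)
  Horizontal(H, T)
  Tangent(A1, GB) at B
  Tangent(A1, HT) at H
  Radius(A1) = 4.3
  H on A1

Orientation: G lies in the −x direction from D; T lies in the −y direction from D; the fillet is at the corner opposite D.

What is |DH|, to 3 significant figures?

81.7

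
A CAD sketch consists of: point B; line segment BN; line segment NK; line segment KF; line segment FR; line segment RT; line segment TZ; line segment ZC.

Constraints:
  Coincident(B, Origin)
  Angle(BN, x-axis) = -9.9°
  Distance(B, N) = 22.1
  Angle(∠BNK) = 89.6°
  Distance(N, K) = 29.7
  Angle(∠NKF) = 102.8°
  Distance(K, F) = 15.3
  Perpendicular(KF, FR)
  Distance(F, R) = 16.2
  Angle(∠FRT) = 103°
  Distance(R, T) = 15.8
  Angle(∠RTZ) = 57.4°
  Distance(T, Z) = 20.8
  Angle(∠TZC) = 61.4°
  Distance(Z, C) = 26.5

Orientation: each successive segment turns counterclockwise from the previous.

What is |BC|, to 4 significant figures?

16.77

B is at the origin; BN runs at -9.9° with length 22.1, so N = (21.77, -3.800). ∠BNK = 89.6° gives NK at 80.50° from the x-axis; with |NK| = 29.7, K = (26.67, 25.49). ∠NKF = 102.8° gives KF at 157.7° from the x-axis; with |KF| = 15.3, F = (12.52, 31.30). The perpendicularity gives FR at right angles to KF, so FR runs at -112.3°; with |FR| = 16.2, R = (6.370, 16.31). ∠FRT = 103.0° gives RT at -35.30° from the x-axis; with |RT| = 15.8, T = (19.26, 7.180). ∠RTZ = 57.4° gives TZ at 87.30° from the x-axis; with |TZ| = 20.8, Z = (20.24, 27.96). ∠TZC = 61.4° gives ZC at -154.1° from the x-axis; with |ZC| = 26.5, C = (-3.594, 16.38). Then |BC| = |C − B| = 16.77.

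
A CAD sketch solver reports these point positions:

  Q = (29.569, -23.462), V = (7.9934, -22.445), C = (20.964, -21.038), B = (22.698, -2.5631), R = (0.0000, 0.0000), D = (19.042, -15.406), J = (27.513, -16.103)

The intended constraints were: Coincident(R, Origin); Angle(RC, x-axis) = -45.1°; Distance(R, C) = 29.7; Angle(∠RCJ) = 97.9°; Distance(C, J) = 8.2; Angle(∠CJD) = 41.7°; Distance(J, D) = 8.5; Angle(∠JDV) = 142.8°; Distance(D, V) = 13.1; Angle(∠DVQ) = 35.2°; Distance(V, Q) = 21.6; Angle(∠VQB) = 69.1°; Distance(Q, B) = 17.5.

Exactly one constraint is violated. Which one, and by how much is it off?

Distance(Q, B) = 17.5 — off by 4.50.

R = (0.00, 0.00) ✓; RC at -45.10° ✓; |RC| = 29.70 ✓; ∠RCJ = 97.90° ✓; |CJ| = 8.200 ✓; ∠CJD = 41.70° ✓; |JD| = 8.500 ✓; ∠JDV = 142.8° ✓; |DV| = 13.10 ✓; ∠DVQ = 35.20° ✓; |VQ| = 21.60 ✓; ∠VQB = 69.10° ✓; |QB| = 22.00 ✗.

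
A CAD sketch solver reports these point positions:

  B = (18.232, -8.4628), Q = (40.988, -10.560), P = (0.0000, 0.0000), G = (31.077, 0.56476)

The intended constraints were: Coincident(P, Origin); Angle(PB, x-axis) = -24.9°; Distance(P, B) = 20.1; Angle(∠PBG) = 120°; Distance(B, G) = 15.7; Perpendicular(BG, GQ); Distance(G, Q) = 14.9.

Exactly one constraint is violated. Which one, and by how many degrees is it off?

Perpendicular(BG, GQ) — off by 6.60°.

P = (0.00, 0.00) ✓; PB at -24.90° ✓; |PB| = 20.10 ✓; ∠PBG = 120.0° ✓; |BG| = 15.70 ✓; ∠(BG, GQ) = 83.40° ✗; |GQ| = 14.90 ✓.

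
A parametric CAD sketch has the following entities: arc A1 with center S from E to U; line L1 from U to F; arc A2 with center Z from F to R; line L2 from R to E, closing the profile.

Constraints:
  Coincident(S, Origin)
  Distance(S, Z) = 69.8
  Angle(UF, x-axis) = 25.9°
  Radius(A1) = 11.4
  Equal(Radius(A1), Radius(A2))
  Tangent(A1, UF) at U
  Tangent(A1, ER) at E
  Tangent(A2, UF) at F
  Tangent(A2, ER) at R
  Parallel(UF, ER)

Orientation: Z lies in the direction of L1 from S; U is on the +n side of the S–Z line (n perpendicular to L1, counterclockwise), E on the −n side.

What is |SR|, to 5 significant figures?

70.725

The slot axis is L1's direction at 25.9°, so u = (cos 25.9°, sin 25.9°) = (0.89956, 0.43680) and n = (−sin 25.9°, cos 25.9°) = (-0.43680, 0.89956). S is at the origin and Z lies 69.8 along u from S, so Z = 69.8·u = (62.789, 30.489). Tangency of A1 to both parallel lines with radius 11.4 puts U and E at S ± 11.4·n: U = (-4.9795, 10.255), E = (4.9795, -10.255). Equal radii place F and R the same way about Z: F = Z + 11.4·n = (57.810, 40.744), R = Z − 11.4·n = (67.769, 20.234). Then |SR| = |R − S| = 70.725.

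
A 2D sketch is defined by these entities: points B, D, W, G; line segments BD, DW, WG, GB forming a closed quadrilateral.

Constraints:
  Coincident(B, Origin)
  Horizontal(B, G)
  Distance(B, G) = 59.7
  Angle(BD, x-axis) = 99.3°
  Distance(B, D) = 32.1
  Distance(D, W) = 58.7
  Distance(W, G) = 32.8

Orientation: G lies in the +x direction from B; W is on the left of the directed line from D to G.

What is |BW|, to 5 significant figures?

62.457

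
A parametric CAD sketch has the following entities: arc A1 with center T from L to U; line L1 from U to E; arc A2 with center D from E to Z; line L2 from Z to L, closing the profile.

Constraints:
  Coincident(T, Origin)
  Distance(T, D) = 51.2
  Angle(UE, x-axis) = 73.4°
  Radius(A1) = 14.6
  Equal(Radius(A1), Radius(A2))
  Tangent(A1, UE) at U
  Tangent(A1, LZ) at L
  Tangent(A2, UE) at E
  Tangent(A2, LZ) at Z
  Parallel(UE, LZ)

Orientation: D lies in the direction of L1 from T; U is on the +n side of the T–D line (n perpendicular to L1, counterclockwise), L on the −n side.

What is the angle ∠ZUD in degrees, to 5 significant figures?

13.781°

The slot axis is L1's direction at 73.4°, so u = (cos 73.4°, sin 73.4°) = (0.28569, 0.95832) and n = (−sin 73.4°, cos 73.4°) = (-0.95832, 0.28569). T is at the origin and D lies 51.2 along u from T, so D = 51.2·u = (14.627, 49.066). Tangency of A1 to both parallel lines with radius 14.6 puts U and L at T ± 14.6·n: U = (-13.992, 4.1711), L = (13.992, -4.1711). Equal radii place E and Z the same way about D: E = D + 14.6·n = (0.63573, 53.237), Z = D − 14.6·n = (28.619, 44.895). Then cos ∠ZUD = UZ·UD / (|UZ||UD|), giving 13.781°.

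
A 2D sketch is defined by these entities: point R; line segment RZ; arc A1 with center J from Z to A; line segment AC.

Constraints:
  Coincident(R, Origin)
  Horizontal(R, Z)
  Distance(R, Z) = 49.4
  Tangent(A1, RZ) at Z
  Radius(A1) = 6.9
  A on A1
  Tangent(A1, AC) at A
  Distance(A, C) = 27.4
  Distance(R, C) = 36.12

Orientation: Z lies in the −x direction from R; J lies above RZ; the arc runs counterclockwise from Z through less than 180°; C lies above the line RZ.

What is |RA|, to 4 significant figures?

44.08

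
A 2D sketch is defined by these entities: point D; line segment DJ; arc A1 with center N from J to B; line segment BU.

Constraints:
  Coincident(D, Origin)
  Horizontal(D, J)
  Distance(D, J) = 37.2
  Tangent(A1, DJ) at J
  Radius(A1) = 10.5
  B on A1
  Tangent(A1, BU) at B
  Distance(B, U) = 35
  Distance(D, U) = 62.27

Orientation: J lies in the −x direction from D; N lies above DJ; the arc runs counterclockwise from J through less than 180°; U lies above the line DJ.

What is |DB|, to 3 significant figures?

31.1

Checks: |NB| = 10.50 ✓; ∠(NB, BU) = 90.00° ✓; |BU| = 35.00 ✓; |DU| = 62.27 ✓.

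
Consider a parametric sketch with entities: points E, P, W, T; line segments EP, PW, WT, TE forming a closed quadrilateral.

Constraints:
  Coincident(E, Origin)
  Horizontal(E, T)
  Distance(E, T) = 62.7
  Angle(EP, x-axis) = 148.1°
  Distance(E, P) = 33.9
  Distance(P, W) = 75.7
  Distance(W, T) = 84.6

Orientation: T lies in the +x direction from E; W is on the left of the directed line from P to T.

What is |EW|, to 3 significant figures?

77.3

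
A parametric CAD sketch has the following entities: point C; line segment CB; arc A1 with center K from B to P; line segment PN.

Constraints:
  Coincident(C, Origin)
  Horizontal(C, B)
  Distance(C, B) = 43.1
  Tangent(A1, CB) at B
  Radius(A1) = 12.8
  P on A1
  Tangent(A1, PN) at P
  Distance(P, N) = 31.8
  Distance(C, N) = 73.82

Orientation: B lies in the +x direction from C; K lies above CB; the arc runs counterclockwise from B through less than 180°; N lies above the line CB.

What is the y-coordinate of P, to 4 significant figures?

10.91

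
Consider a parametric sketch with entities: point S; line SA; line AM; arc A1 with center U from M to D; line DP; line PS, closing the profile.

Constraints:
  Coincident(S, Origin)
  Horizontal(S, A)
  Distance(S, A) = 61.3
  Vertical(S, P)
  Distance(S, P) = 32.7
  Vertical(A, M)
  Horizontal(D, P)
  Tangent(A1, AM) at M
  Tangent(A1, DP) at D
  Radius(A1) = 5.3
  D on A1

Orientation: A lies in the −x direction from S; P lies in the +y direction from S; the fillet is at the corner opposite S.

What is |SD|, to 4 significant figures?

64.85

S is at the origin; SA is horizontal with |SA| = 61.3 and A on the −x side, so A = (-61.30, 0.000). S and P share the same x with |SP| = 32.7 and P on the +y side, so P = (0.000, 32.70). The virtual corner opposite S is at (-61.30, 32.70). Since A1 is tangent to AM there, UM ⟂ AM and A1 meets DP tangentially, so UD is at right angles to DP, with radius 5.3, so the center U sits 5.3 in from both sides at U = (-56.00, 27.40). That places the tangent points at M = (-61.30, 27.40) on AM and D = (-56.00, 32.70) on DP. Then |SD| = |D − S| = 64.85.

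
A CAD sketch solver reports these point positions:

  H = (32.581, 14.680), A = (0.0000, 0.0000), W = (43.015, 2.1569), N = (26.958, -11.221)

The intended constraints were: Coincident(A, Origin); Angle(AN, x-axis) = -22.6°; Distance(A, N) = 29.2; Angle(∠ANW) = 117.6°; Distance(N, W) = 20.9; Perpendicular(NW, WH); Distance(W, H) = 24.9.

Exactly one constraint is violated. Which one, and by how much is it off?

Distance(W, H) = 24.9 — off by 8.60.

A = (0.00, 0.00) ✓; AN at -22.60° ✓; |AN| = 29.20 ✓; ∠ANW = 117.6° ✓; |NW| = 20.90 ✓; ∠(NW, WH) = 90.00° ✓; |WH| = 16.30 ✗.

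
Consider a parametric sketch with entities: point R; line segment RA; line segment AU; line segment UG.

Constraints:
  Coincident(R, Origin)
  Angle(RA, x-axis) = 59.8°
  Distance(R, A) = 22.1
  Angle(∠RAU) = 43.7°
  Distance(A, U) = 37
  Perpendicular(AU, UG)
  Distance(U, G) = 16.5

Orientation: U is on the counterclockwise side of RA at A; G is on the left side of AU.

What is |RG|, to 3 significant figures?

21.1

R is at the origin; RA runs at 59.8° with length 22.1, so A = 22.1·(cos 59.8°, sin 59.8°) = (11.1, 19.1). ∠RAU = 43.7°, so AU runs at 59.8° + (180° − 43.7°) = 196° from the x-axis; with |AU| = 37.0, U = A + 37.0·(cos 196°, sin 196°) = (-24.4, 8.84). AU ⟂ UG; with |UG| = 16.5 on the left of AU, G = U + 16.5·(0.277, -0.961) = (-19.9, -7.01). Then |RG| = |G − R| = 21.1.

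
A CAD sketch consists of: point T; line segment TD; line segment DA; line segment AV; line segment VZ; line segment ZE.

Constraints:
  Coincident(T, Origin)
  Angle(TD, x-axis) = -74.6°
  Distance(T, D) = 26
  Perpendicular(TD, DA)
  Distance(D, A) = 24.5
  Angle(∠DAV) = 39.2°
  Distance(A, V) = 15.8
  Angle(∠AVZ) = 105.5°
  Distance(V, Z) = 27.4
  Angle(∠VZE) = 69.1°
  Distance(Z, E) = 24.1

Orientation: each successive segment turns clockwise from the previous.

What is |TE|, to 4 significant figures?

46.33

T is at the origin; TD runs at -74.6° with length 26.0, so D = (6.904, -25.07). TD ⟂ DA, so DA runs at -164.6°; with |DA| = 24.5, A = (-16.72, -31.57). ∠DAV = 39.2° gives AV at 54.60° from the x-axis; with |AV| = 15.8, V = (-7.563, -18.69). ∠AVZ = 105.5° gives VZ at -19.90° from the x-axis; with |VZ| = 27.4, Z = (18.20, -28.02). ∠VZE = 69.1° gives ZE at -130.8° from the x-axis; with |ZE| = 24.1, E = (2.453, -46.26). Then |TE| = |E − T| = 46.33.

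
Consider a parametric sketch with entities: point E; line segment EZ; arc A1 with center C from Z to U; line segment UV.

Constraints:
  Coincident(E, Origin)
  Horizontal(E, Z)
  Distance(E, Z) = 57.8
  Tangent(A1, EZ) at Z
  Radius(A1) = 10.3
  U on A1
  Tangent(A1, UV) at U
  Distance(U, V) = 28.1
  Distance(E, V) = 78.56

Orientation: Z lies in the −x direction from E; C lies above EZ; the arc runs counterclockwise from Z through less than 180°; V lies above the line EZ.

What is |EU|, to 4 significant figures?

52.92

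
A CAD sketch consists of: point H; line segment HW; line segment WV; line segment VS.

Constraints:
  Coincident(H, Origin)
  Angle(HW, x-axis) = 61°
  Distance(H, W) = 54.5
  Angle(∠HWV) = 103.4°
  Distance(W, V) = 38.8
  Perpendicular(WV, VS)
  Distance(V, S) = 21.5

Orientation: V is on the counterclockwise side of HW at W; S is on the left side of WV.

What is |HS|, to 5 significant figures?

60.319

H is at the origin; HW runs at 61.0° with length 54.5, so W = 54.5·(cos 61.0°, sin 61.0°) = (26.422, 47.667). ∠HWV = 103.4°, so WV runs at 61.0° + (180° − 103.4°) = 137.60° from the x-axis; with |WV| = 38.8, V = W + 38.8·(cos 137.60°, sin 137.60°) = (-2.2299, 73.830). WV is perpendicular to VS; with |VS| = 21.5 on the left of WV, S = V + 21.5·(-0.67430, -0.73846) = (-16.727, 57.953). Then |HS| = |S − H| = 60.319.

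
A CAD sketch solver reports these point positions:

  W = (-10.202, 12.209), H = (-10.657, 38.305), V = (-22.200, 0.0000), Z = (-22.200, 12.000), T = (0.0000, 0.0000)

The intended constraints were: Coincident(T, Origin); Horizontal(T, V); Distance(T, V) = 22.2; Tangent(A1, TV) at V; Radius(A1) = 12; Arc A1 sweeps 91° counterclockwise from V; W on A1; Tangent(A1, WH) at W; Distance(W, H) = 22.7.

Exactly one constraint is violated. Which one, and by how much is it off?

Distance(W, H) = 22.7 — off by 3.40.

T = (0.00, 0.00) ✓; T.y = 0.00, V.y = 0.00 ✓; |TV| = 22.20 ✓; ∠(ZV, VT) = 90.00° ✓; |ZV| = 12.00 ✓; bearing(Z→W) − bearing(Z→V) = 91.00° ✓; |ZW| = 12.00 ✓; ∠(ZW, WH) = 90.00° ✓; |WH| = 26.10 ✗.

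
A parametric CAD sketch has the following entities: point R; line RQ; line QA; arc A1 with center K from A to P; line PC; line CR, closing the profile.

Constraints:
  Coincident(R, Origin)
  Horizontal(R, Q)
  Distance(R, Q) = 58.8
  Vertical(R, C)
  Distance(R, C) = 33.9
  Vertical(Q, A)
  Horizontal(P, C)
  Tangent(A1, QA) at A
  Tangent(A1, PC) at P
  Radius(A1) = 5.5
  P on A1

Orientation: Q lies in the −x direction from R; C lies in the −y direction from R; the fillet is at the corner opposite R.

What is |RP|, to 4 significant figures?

63.17

The virtual corner opposite R is at (-58.80, -33.90). Since A1 is tangent to QA there, KA ⟂ QA and tangency of A1 to PC means the radius KP is perpendicular to PC, with radius 5.5, so the center K sits 5.5 in from both sides at K = (-53.30, -28.40). That places the tangent points at A = (-58.80, -28.40) on QA and P = (-53.30, -33.90) on PC. Then |RP| = |P − R| = 63.17.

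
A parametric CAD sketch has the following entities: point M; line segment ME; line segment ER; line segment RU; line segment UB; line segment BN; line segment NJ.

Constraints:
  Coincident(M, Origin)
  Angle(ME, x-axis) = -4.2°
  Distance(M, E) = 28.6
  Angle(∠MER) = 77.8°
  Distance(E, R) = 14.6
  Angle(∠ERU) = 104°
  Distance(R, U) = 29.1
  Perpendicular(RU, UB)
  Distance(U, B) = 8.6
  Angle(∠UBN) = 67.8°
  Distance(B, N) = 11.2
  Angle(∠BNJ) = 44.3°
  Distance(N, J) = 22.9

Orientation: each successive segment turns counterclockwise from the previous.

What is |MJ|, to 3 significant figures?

24.4

M is at the origin; ME runs at -4.2° with length 28.6, so E = (28.5, -2.09). ∠MER = 77.8° gives ER at 98.0° from the x-axis; with |ER| = 14.6, R = (26.5, 12.4). ∠ERU = 104.0° gives RU at 174° from the x-axis; with |RU| = 29.1, U = (-2.45, 15.4). RU ⟂ UB, so UB runs at -96.0°; with |UB| = 8.6, B = (-3.35, 6.85). ∠UBN = 67.8° gives BN at 16.2° from the x-axis; with |BN| = 11.2, N = (7.41, 9.98). ∠BNJ = 44.3° gives NJ at 152° from the x-axis; with |NJ| = 22.9, J = (-12.8, 20.8). Then |MJ| = |J − M| = 24.4.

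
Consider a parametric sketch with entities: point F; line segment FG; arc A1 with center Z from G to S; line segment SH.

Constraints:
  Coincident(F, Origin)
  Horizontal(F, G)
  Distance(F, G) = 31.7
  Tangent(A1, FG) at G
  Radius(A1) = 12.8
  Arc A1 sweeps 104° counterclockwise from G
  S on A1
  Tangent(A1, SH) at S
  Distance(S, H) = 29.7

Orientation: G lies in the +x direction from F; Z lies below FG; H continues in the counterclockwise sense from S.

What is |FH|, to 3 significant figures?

52.0

F is at the origin; F and G share the same y with |FG| = 31.7 and G on the +x side, so G = (31.7, 0.00). The tangent condition forces ZG to be normal to FG, so Z = G + (0, -12.8) = (31.7, -12.8). On A1, G sits at bearing 90° from Z; a 104° counterclockwise sweep puts S at bearing 194°, so S = Z + 12.8·(cos 194°, sin 194°) = (19.3, -15.9). A1 meets SH tangentially, so ZS is at right angles to SH, so SH runs along (−sin 194°, cos 194°); with |SH| = 29.7, H = (26.5, -44.7). Then |FH| = |H − F| = 52.0.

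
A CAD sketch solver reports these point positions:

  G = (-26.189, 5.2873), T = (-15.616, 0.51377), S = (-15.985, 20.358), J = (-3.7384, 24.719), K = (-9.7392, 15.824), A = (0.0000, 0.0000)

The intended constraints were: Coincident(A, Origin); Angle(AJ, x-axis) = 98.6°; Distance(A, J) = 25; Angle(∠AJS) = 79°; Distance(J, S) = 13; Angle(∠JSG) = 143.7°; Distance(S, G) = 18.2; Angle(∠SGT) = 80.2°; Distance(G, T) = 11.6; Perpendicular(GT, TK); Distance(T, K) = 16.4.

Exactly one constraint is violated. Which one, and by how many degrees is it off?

Perpendicular(GT, TK) — off by 3.30°.

A = (0.00, 0.00) ✓; AJ at 98.60° ✓; |AJ| = 25.00 ✓; ∠AJS = 79.00° ✓; |JS| = 13.00 ✓; ∠JSG = 143.7° ✓; |SG| = 18.20 ✓; ∠SGT = 80.20° ✓; |GT| = 11.60 ✓; ∠(GT, TK) = 93.30° ✗; |TK| = 16.40 ✓.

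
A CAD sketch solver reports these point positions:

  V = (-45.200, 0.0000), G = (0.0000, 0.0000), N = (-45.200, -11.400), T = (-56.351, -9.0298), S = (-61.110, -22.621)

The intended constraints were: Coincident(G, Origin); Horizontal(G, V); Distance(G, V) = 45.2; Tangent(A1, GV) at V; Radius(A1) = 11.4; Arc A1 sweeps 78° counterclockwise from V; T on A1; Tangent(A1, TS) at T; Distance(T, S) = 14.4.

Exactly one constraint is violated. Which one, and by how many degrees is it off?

Tangent(A1, TS) at T — off by 7.30°.

G = (0.00, 0.00) ✓; G.y = 0.00, V.y = 0.00 ✓; |GV| = 45.20 ✓; ∠(NV, VG) = 90.00° ✓; |NV| = 11.40 ✓; bearing(N→T) − bearing(N→V) = 78.00° ✓; |NT| = 11.40 ✓; ∠(NT, TS) = 97.30° ✗; |TS| = 14.40 ✓.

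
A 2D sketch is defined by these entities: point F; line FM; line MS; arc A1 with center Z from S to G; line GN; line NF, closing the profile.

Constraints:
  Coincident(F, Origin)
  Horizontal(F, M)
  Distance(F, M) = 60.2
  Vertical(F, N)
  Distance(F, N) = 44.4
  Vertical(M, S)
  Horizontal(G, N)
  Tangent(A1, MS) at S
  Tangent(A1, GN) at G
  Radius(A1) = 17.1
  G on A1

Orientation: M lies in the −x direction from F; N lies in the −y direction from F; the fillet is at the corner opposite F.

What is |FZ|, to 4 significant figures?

51.02

FN is vertical with |FN| = 44.4 and N on the −y side, so N = (0.000, -44.40). The virtual corner opposite F is at (-60.20, -44.40). Tangency of A1 to MS means the radius ZS is perpendicular to MS and tangency of A1 to GN means the radius ZG is perpendicular to GN, with radius 17.1, so the center Z sits 17.1 in from both sides at Z = (-43.10, -27.30). Then |FZ| = |Z − F| = 51.02.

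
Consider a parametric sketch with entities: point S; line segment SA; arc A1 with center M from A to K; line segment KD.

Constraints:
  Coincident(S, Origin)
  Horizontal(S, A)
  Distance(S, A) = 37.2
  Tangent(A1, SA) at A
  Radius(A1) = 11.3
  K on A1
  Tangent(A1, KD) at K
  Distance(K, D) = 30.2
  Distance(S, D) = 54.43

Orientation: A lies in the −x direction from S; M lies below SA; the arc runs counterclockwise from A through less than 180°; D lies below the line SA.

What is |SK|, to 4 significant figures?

50.02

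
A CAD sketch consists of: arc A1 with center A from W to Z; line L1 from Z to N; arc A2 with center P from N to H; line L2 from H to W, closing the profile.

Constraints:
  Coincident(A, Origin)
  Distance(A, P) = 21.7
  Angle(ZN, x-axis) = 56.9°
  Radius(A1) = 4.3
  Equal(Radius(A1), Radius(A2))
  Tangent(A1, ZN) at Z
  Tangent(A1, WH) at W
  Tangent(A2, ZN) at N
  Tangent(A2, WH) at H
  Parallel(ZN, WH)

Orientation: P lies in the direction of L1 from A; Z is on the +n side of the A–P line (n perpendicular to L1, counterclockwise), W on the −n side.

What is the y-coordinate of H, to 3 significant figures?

15.8

The slot axis is L1's direction at 56.9°, so u = (cos 56.9°, sin 56.9°) = (0.546, 0.838) and n = (−sin 56.9°, cos 56.9°) = (-0.838, 0.546). A is at the origin and P lies 21.7 along u from A, so P = 21.7·u = (11.9, 18.2). Tangency of A1 to both parallel lines with radius 4.3 puts Z and W at A ± 4.3·n: Z = (-3.60, 2.35), W = (3.60, -2.35). Equal radii place N and H the same way about P: N = P + 4.3·n = (8.25, 20.5), H = P − 4.3·n = (15.5, 15.8). So H.y = 15.8.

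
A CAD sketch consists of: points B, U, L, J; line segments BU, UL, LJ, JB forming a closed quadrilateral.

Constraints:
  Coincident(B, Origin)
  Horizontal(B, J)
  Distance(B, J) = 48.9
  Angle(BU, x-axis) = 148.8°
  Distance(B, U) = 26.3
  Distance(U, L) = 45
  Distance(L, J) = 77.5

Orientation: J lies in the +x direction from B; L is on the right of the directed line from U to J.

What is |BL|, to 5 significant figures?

38.298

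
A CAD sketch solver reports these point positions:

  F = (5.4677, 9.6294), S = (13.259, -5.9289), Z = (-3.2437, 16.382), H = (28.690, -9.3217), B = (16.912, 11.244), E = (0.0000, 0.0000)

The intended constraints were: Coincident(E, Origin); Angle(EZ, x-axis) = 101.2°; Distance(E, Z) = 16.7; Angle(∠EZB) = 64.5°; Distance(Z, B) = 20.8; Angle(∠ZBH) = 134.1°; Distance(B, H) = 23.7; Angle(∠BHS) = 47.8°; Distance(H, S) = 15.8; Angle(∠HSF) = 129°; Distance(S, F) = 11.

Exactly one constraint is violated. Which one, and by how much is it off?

Distance(S, F) = 11 — off by 6.40.

E = (0.00, 0.00) ✓; EZ at 101.2° ✓; |EZ| = 16.70 ✓; ∠EZB = 64.50° ✓; |ZB| = 20.80 ✓; ∠ZBH = 134.1° ✓; |BH| = 23.70 ✓; ∠BHS = 47.80° ✓; |HS| = 15.80 ✓; ∠HSF = 129.0° ✓; |SF| = 17.40 ✗.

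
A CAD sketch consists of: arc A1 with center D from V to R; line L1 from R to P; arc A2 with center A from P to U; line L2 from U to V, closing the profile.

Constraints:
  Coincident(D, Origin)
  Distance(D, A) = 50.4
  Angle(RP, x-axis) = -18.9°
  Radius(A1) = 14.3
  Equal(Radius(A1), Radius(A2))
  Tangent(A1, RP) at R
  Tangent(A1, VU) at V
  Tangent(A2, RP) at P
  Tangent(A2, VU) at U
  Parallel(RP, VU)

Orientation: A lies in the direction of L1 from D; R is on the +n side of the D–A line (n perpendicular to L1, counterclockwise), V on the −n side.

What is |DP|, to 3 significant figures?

52.4

The slot axis is L1's direction at -18.9°, so u = (cos -18.9°, sin -18.9°) = (0.946, -0.324) and n = (−sin -18.9°, cos -18.9°) = (0.324, 0.946). D is at the origin and A lies 50.4 along u from D, so A = 50.4·u = (47.7, -16.3). Tangency of A1 to both parallel lines with radius 14.3 puts R and V at D ± 14.3·n: R = (4.63, 13.5), V = (-4.63, -13.5). Equal radii place P and U the same way about A: P = A + 14.3·n = (52.3, -2.80), U = A − 14.3·n = (43.1, -29.9). Then |DP| = |P − D| = 52.4.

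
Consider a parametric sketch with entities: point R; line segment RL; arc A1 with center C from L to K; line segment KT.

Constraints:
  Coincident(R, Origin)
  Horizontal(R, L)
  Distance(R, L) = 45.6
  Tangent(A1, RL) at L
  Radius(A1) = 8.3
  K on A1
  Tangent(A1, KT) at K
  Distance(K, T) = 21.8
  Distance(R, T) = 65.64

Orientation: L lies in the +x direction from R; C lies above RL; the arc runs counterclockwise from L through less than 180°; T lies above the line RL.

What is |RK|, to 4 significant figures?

53.85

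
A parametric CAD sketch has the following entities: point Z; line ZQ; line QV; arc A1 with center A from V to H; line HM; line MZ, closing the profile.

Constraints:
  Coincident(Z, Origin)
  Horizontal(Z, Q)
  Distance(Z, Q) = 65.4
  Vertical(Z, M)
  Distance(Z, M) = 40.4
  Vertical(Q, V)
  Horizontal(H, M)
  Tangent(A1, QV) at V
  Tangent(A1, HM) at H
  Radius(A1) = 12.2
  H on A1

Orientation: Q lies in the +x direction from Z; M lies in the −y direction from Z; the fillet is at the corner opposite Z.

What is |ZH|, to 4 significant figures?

66.80

Z is at the origin; Z and Q share the same y with |ZQ| = 65.4 and Q on the +x side, so Q = (65.40, 0.000). ZM is vertical with |ZM| = 40.4 and M on the −y side, so M = (0.000, -40.40). The virtual corner opposite Z is at (65.40, -40.40). The tangent condition forces AV to be normal to QV and since A1 is tangent to HM there, AH ⟂ HM, with radius 12.2, so the center A sits 12.2 in from both sides at A = (53.20, -28.20). That places the tangent points at V = (65.40, -28.20) on QV and H = (53.20, -40.40) on HM. Then |ZH| = |H − Z| = 66.80.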